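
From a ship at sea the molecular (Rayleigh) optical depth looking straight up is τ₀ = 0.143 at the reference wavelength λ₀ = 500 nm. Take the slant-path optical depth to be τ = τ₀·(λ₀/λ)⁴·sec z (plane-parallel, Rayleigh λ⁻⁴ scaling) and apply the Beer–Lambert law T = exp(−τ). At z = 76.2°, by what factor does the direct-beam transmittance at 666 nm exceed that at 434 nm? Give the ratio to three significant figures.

2.38

Airmass: sec 76.2° = 4.1923.
τ(666 nm) = 0.143 × (500/666)⁴ × 4.1923 = 0.143 × 0.3177 × 4.1923 = 0.1904.
τ(434 nm) = 0.143 × (500/434)⁴ × 4.1923 = 0.143 × 1.7617 × 4.1923 = 1.0561.
T(666)/T(434) = exp(τ_B − τ_A) = exp(0.8657) = 2.3766.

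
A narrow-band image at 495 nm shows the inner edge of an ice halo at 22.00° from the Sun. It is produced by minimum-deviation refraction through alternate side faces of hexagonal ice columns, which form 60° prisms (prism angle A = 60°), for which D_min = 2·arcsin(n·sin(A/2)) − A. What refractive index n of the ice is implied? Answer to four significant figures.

1.312

Rearranging: n = sin((D_min + A)/2) / sin(A/2).
(D_min + A)/2 = (22.00° + 60°)/2 = 41.000°.
n = sin 41.000° / sin 30° = 0.6561 / 0.5000 = 1.3121.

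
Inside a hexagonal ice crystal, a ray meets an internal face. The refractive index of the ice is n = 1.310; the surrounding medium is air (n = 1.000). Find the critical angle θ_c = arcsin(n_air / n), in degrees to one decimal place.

49.8°

sin θ_c = n_air / n = 1.000 / 1.310 = 0.7634.
θ_c = arcsin(0.7634) = 49.76°.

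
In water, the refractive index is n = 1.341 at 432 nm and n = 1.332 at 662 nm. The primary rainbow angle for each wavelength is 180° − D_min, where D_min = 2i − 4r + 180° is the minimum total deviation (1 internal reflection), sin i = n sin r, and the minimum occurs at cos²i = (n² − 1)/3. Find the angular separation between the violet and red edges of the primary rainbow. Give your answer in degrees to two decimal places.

1.29°

At 432 nm (n = 1.341): cos²i = 0.26609 → i = 58.946°, r = 39.705°, D_min = 139.071°, rainbow angle = 40.929°.
At 662 nm (n = 1.332): cos²i = 0.25807 → i = 59.469°, r = 40.290°, D_min = 137.776°, rainbow angle = 42.224°.
Angular width = |40.929° − 42.224°| = 1.295°.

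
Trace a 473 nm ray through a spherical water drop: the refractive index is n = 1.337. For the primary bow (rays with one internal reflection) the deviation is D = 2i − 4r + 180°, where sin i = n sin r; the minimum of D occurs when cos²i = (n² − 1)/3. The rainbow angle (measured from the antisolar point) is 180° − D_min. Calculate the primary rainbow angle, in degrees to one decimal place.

41.5°

cos²i = (1.78757 − 1)/3 = 0.26252; i = arccos(0.51237) = 59.178°.
sin r = sin 59.178°/1.337 = 0.64231; r = 39.964°.
D_min = 2·59.178° − 4·39.964° + 180° = 138.500°.
Rainbow angle = 180° − D_min = 41.500°.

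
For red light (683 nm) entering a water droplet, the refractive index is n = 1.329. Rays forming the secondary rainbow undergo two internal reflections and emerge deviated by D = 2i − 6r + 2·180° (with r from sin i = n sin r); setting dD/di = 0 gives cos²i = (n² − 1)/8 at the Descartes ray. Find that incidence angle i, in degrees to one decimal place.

72.0°

cos²i = (1.329² − 1)/8 = (1.76624 − 1)/8 = 0.09578.
cos i = 0.30948, so i = 71.972°.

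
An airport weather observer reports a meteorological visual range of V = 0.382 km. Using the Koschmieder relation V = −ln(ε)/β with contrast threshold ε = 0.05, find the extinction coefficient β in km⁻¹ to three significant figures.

7.84 km⁻¹

β = −ln(0.05) / V = 2.996 / 0.382 = 7.8422 km⁻¹.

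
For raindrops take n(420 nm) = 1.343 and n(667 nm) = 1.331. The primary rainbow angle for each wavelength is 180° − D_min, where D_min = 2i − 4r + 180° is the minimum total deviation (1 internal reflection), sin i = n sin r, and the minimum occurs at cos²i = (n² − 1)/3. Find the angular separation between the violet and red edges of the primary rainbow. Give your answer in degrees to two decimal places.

At 420 nm (n = 1.343): cos²i = 0.26788 → i = 58.830°, r = 39.577°, D_min = 139.354°, rainbow angle = 40.646°.
At 667 nm (n = 1.331): cos²i = 0.25719 → i = 59.527°, r = 40.356°, D_min = 137.630°, rainbow angle = 42.370°.
Angular width = |40.646° − 42.370°| = 1.724°.

1.72°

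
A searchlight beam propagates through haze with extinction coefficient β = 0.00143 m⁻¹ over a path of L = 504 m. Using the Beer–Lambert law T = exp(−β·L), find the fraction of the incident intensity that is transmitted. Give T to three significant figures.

0.486

τ = β·L = 0.00143 × 504 = 0.7207.
T = exp(−0.7207) = 0.4864.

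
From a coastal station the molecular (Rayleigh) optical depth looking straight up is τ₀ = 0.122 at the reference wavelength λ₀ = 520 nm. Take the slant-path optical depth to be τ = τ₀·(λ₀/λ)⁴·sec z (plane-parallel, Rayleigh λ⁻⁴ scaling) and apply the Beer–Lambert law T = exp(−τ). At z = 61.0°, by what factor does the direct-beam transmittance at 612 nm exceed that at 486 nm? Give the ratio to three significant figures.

1.22

Airmass: sec 61.0° = 2.0627.
τ(612 nm) = 0.122 × (520/612)⁴ × 2.0627 = 0.122 × 0.5212 × 2.0627 = 0.1312.
τ(486 nm) = 0.122 × (520/486)⁴ × 2.0627 = 0.122 × 1.3106 × 2.0627 = 0.3298.
T(612)/T(486) = exp(τ_B − τ_A) = exp(0.1986) = 1.2198.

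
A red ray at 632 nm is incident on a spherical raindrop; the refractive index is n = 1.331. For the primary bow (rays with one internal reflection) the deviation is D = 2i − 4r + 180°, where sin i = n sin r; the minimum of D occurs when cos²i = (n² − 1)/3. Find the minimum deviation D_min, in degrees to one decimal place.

137.6°

cos²i = (1.77156 − 1)/3 = 0.25719; i = arccos(0.50714) = 59.527°.
sin r = sin 59.527°/1.331 = 0.64753; r = 40.356°.
D_min = 2·59.527° − 4·40.356° + 180° = 137.630°.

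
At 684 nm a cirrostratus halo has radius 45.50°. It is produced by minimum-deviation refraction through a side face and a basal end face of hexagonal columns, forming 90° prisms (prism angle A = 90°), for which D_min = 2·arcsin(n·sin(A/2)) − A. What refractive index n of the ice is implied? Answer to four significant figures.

1.309

Rearranging: n = sin((D_min + A)/2) / sin(A/2).
(D_min + A)/2 = (45.50° + 90°)/2 = 67.750°.
n = sin 67.750° / sin 45° = 0.9255 / 0.7071 = 1.3089.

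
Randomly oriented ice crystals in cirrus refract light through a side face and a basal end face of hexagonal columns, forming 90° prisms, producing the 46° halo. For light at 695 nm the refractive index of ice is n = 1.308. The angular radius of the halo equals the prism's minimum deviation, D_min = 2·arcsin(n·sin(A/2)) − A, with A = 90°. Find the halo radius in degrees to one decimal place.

n·sin(A/2) = 1.308 × sin 45° = 1.308 × 0.7071 = 0.9249.
D_min = 2·arcsin(0.9249) − 90° = 2 × 67.653° − 90° = 45.305°.

45.3°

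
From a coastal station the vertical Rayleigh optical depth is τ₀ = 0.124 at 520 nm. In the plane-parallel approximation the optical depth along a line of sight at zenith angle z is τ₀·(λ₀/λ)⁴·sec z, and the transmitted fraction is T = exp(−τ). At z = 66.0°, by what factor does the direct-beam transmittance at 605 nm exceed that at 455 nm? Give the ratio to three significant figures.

1.42

Airmass: sec 66.0° = 2.4586.
τ(605 nm) = 0.124 × (520/605)⁴ × 2.4586 = 0.124 × 0.5457 × 2.4586 = 0.1664.
τ(455 nm) = 0.124 × (520/455)⁴ × 2.4586 = 0.124 × 1.7060 × 2.4586 = 0.5201.
T(605)/T(455) = exp(τ_B − τ_A) = exp(0.3537) = 1.4243.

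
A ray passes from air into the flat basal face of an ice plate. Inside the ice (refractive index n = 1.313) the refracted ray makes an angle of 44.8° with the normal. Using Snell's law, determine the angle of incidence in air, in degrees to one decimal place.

Snell: sin θ_i = n · sin θ_r = 1.313 × sin 44.8° = 1.313 × 0.7046 = 0.9252.
θ_i = arcsin(0.9252) = 67.70°.

67.7°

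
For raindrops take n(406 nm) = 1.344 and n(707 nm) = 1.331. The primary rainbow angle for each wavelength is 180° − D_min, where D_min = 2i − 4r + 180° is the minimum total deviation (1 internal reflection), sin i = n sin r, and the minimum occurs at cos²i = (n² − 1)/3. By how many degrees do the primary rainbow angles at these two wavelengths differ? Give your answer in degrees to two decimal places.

1.86°

At 406 nm (n = 1.344): cos²i = 0.26878 → i = 58.772°, r = 39.512°, D_min = 139.495°, rainbow angle = 40.505°.
At 707 nm (n = 1.331): cos²i = 0.25719 → i = 59.527°, r = 40.356°, D_min = 137.630°, rainbow angle = 42.370°.
Angular width = |40.505° − 42.370°| = 1.865°.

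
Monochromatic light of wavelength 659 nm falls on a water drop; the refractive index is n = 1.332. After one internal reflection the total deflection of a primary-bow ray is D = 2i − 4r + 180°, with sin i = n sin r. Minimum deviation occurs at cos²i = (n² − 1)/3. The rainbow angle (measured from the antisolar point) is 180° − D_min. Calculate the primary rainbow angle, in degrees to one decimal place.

42.2°

cos²i = (1.77422 − 1)/3 = 0.25807; i = arccos(0.50801) = 59.469°.
sin r = sin 59.469°/1.332 = 0.64666; r = 40.290°.
D_min = 2·59.469° − 4·40.290° + 180° = 137.776°.
Rainbow angle = 180° − D_min = 42.224°.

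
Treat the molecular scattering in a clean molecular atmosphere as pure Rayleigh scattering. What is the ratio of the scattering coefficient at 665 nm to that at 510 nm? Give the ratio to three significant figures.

0.346

Rayleigh scattering ∝ λ⁻⁴, so the ratio of coefficients is the inverse fourth power of the wavelength ratio.
σ(665)/σ(510) = (510/665)⁴ = (0.7669)⁴ = 0.3459.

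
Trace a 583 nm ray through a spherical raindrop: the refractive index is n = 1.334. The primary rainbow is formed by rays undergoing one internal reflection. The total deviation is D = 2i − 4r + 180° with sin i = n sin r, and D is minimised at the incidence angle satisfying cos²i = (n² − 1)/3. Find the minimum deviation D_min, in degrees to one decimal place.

138.1°

cos²i = (1.77956 − 1)/3 = 0.25985; i = arccos(0.50976) = 59.352°.
sin r = sin 59.352°/1.334 = 0.64492; r = 40.159°.
D_min = 2·59.352° − 4·40.159° + 180° = 138.067°.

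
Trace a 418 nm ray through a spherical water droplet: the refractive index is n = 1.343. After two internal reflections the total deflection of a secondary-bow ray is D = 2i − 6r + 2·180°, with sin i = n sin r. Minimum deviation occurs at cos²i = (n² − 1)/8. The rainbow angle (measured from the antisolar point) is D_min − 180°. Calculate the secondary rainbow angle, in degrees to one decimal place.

cos²i = (1.80365 − 1)/8 = 0.10046; i = arccos(0.31695) = 71.522°.
sin r = sin 71.522°/1.343 = 0.70621; r = 44.928°.
D_min = 2·71.522° − 6·44.928° + 360° = 233.478°.
Rainbow angle = D_min − 180° = 53.478°.

53.5°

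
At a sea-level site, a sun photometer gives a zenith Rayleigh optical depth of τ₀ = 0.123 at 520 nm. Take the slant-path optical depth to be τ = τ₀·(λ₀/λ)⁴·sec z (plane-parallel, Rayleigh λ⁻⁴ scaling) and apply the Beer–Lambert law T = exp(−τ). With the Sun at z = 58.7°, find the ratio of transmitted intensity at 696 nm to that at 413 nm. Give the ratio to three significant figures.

1.68

Airmass: sec 58.7° = 1.9249.
τ(696 nm) = 0.123 × (520/696)⁴ × 1.9249 = 0.123 × 0.3116 × 1.9249 = 0.0738.
τ(413 nm) = 0.123 × (520/413)⁴ × 1.9249 = 0.123 × 2.5131 × 1.9249 = 0.5950.
T(696)/T(413) = exp(τ_B − τ_A) = exp(0.5212) = 1.6841.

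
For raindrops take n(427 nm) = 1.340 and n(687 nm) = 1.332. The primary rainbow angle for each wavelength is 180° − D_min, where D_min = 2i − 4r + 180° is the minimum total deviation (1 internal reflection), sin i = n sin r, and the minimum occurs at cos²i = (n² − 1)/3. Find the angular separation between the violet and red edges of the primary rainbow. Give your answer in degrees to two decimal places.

1.15°

At 427 nm (n = 1.340): cos²i = 0.26520 → i = 59.004°, r = 39.770°, D_min = 138.929°, rainbow angle = 41.071°.
At 687 nm (n = 1.332): cos²i = 0.25807 → i = 59.469°, r = 40.290°, D_min = 137.776°, rainbow angle = 42.224°.
Angular width = |41.071° − 42.224°| = 1.153°.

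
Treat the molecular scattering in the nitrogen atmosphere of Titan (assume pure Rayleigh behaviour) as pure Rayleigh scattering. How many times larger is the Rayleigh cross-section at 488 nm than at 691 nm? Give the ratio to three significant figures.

Rayleigh scattering ∝ λ⁻⁴, so the ratio of coefficients is the inverse fourth power of the wavelength ratio.
σ(488)/σ(691) = (691/488)⁴ = (1.4160)⁴ = 4.02.

4.02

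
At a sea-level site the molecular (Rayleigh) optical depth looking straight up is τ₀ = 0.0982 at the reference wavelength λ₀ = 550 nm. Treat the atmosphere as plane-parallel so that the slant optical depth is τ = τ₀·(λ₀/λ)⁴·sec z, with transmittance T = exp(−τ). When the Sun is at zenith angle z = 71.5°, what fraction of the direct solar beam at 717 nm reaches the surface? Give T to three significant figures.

0.898

sec 71.5° = 3.1515.
τ = 0.0982 × (550/717)⁴ × 3.1515 = 0.0982 × 0.3462 × 3.1515 = 0.1072.
T = exp(−0.1072) = 0.8984.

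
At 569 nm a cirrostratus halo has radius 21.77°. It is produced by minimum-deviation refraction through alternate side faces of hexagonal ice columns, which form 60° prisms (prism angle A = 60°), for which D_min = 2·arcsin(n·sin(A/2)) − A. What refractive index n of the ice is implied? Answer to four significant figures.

Rearranging: n = sin((D_min + A)/2) / sin(A/2).
(D_min + A)/2 = (21.77° + 60°)/2 = 40.885°.
n = sin 40.885° / sin 30° = 0.6545 / 0.5000 = 1.3091.

1.309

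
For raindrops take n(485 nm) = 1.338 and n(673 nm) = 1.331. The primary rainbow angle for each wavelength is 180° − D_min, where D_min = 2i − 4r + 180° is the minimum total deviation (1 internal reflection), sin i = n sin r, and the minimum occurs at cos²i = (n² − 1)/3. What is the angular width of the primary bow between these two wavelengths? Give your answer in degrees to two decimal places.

1.01°

At 485 nm (n = 1.338): cos²i = 0.26341 → i = 59.120°, r = 39.899°, D_min = 138.643°, rainbow angle = 41.357°.
At 673 nm (n = 1.331): cos²i = 0.25719 → i = 59.527°, r = 40.356°, D_min = 137.630°, rainbow angle = 42.370°.
Angular width = |41.357° − 42.370°| = 1.013°.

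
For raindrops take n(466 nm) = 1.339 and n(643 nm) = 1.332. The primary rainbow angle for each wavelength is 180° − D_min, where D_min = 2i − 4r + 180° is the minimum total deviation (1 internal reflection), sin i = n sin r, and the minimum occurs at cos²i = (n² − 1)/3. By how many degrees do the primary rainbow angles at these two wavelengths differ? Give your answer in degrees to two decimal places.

At 466 nm (n = 1.339): cos²i = 0.26431 → i = 59.062°, r = 39.834°, D_min = 138.786°, rainbow angle = 41.214°.
At 643 nm (n = 1.332): cos²i = 0.25807 → i = 59.469°, r = 40.290°, D_min = 137.776°, rainbow angle = 42.224°.
Angular width = |41.214° − 42.224°| = 1.010°.

1.01°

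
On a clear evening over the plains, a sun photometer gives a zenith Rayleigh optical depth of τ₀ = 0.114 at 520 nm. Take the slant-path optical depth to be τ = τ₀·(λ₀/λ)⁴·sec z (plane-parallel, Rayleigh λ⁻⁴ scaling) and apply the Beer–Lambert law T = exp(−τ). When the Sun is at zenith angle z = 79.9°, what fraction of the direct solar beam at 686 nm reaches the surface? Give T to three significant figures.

0.807

sec 79.9° = 5.7023.
τ = 0.114 × (520/686)⁴ × 5.7023 = 0.114 × 0.3302 × 5.7023 = 0.2146.
T = exp(−0.2146) = 0.8068.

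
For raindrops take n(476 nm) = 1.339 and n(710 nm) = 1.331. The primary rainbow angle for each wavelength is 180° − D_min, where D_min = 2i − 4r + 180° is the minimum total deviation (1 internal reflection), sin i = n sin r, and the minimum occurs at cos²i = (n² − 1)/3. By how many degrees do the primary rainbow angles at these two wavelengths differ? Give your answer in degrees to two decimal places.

1.16°

At 476 nm (n = 1.339): cos²i = 0.26431 → i = 59.062°, r = 39.834°, D_min = 138.786°, rainbow angle = 41.214°.
At 710 nm (n = 1.331): cos²i = 0.25719 → i = 59.527°, r = 40.356°, D_min = 137.630°, rainbow angle = 42.370°.
Angular width = |41.214° − 42.370°| = 1.156°.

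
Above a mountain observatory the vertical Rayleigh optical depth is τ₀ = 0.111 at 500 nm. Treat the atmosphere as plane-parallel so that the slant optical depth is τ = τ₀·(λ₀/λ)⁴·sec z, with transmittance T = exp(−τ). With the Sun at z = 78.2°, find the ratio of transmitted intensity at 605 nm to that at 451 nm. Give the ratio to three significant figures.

1.76

Airmass: sec 78.2° = 4.8901.
τ(605 nm) = 0.111 × (500/605)⁴ × 4.8901 = 0.111 × 0.4665 × 4.8901 = 0.2532.
τ(451 nm) = 0.111 × (500/451)⁴ × 4.8901 = 0.111 × 1.5107 × 4.8901 = 0.8200.
T(605)/T(451) = exp(τ_B − τ_A) = exp(0.5668) = 1.7626.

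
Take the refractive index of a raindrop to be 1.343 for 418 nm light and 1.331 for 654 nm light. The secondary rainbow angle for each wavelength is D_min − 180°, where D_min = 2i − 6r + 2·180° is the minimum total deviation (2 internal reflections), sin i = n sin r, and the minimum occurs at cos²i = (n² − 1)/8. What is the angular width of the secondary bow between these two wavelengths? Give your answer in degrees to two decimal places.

3.11°

At 418 nm (n = 1.343): cos²i = 0.10046 → i = 71.522°, r = 44.928°, D_min = 233.478°, rainbow angle = 53.478°.
At 654 nm (n = 1.331): cos²i = 0.09645 → i = 71.907°, r = 45.575°, D_min = 230.365°, rainbow angle = 50.365°.
Angular width = |53.478° − 50.365°| = 3.113°.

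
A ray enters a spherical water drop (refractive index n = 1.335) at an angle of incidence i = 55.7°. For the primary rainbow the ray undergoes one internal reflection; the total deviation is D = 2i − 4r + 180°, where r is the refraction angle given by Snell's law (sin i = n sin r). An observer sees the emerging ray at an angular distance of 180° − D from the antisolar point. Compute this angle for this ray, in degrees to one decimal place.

41.5°

sin r = sin 55.7° / 1.335 = 0.8261/1.335 = 0.6188; r = 38.23°.
D = 2·55.7° − 4·38.23° + 180° = 111.40° − 152.91° + 180° = 138.49°.
Angle from antisolar point = 180° − D = 41.51°.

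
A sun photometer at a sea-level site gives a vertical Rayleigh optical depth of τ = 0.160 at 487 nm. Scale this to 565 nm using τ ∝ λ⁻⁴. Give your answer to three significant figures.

0.0883

τ(565 nm) = τ(487 nm) × (487/565)⁴ = 0.160 × (0.8619)⁴ = 0.160 × 0.5520 = 0.0883.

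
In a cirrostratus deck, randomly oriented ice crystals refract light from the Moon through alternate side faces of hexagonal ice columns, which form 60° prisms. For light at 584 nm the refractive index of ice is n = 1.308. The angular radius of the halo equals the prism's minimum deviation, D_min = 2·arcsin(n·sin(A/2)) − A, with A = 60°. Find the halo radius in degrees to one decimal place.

n·sin(A/2) = 1.308 × sin 30° = 1.308 × 0.5000 = 0.6540.
D_min = 2·arcsin(0.6540) − 60° = 2 × 40.844° − 60° = 21.688°.

21.7°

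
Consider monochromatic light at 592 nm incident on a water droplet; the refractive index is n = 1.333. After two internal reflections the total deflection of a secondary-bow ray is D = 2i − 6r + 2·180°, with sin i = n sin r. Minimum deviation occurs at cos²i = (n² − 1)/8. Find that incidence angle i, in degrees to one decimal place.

cos²i = (1.333² − 1)/8 = (1.77689 − 1)/8 = 0.09711.
cos i = 0.31163, so i = 71.843°.

71.8°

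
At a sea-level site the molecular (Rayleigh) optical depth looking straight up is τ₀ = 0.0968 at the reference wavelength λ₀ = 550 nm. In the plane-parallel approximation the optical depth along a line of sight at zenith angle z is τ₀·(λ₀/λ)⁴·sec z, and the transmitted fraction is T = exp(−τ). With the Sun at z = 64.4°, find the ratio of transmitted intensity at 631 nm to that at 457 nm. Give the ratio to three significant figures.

1.41

Airmass: sec 64.4° = 2.3144.
τ(631 nm) = 0.0968 × (550/631)⁴ × 2.3144 = 0.0968 × 0.5772 × 2.3144 = 0.1293.
τ(457 nm) = 0.0968 × (550/457)⁴ × 2.3144 = 0.0968 × 2.0979 × 2.3144 = 0.4700.
T(631)/T(457) = exp(τ_B − τ_A) = exp(0.3407) = 1.4059.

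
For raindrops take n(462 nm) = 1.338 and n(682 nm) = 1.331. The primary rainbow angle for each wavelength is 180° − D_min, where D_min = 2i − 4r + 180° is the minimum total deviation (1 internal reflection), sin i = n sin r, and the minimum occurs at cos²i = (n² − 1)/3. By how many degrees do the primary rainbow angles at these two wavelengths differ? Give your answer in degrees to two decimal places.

1.01°

At 462 nm (n = 1.338): cos²i = 0.26341 → i = 59.120°, r = 39.899°, D_min = 138.643°, rainbow angle = 41.357°.
At 682 nm (n = 1.331): cos²i = 0.25719 → i = 59.527°, r = 40.356°, D_min = 137.630°, rainbow angle = 42.370°.
Angular width = |41.357° − 42.370°| = 1.013°.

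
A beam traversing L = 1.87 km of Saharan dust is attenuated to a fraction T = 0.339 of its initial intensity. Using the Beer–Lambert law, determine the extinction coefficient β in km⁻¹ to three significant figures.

Beer–Lambert: T = exp(−βL) ⇒ β = −ln(T)/L = −ln(0.339)/1.87 = 1.0818/1.87 = 0.5785 km⁻¹.

0.578 km⁻¹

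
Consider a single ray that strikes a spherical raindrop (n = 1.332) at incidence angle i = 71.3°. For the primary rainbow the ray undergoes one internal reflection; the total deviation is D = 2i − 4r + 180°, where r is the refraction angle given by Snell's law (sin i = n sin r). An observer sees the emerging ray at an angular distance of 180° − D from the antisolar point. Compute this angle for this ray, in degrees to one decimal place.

38.7°

sin r = sin 71.3° / 1.332 = 0.9472/1.332 = 0.7111; r = 45.33°.
D = 2·71.3° − 4·45.33° + 180° = 142.60° − 181.30° + 180° = 141.30°.
Angle from antisolar point = 180° − D = 38.70°.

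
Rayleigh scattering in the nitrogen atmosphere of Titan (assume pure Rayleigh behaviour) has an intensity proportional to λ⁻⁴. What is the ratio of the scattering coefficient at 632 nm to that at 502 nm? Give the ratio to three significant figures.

Rayleigh scattering ∝ λ⁻⁴, so the ratio of coefficients is the inverse fourth power of the wavelength ratio.
σ(632)/σ(502) = (502/632)⁴ = (0.7943)⁴ = 0.3981.

0.398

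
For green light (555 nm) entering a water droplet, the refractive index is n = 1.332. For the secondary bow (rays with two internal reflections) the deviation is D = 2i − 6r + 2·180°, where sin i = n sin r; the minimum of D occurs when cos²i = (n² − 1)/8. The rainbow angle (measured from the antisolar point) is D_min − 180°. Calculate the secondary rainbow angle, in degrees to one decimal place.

50.6°

cos²i = (1.77422 − 1)/8 = 0.09678; i = arccos(0.31109) = 71.875°.
sin r = sin 71.875°/1.332 = 0.71350; r = 45.520°.
D_min = 2·71.875° − 6·45.520° + 360° = 230.628°.
Rainbow angle = D_min − 180° = 50.628°.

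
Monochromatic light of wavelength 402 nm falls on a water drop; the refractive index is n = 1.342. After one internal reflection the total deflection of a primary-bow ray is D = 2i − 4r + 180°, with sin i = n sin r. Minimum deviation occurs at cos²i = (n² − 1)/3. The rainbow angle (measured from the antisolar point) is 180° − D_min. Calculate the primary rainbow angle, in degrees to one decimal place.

40.8°

cos²i = (1.80096 − 1)/3 = 0.26699; i = arccos(0.51671) = 58.888°.
sin r = sin 58.888°/1.342 = 0.63797; r = 39.641°.
D_min = 2·58.888° − 4·39.641° + 180° = 139.213°.
Rainbow angle = 180° − D_min = 40.787°.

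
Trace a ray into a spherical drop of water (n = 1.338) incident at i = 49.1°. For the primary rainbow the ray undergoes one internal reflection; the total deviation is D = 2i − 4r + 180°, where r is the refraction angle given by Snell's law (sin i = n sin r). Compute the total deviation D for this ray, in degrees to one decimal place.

140.6°

sin r = sin 49.1° / 1.338 = 0.7559/1.338 = 0.5649; r = 34.40°.
D = 2·49.1° − 4·34.40° + 180° = 98.20° − 137.58° + 180° = 140.62°.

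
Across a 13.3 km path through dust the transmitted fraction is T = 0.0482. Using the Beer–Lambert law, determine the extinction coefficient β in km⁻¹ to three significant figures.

Beer–Lambert: T = exp(−βL) ⇒ β = −ln(T)/L = −ln(0.0482)/13.3 = 3.0324/13.3 = 0.228 km⁻¹.

0.228 km⁻¹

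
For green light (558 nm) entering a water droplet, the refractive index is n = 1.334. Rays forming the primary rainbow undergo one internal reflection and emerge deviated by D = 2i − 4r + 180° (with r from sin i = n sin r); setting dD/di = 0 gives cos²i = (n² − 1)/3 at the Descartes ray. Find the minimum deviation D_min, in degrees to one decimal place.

cos²i = (1.77956 − 1)/3 = 0.25985; i = arccos(0.50976) = 59.352°.
sin r = sin 59.352°/1.334 = 0.64492; r = 40.159°.
D_min = 2·59.352° − 4·40.159° + 180° = 138.067°.

138.1°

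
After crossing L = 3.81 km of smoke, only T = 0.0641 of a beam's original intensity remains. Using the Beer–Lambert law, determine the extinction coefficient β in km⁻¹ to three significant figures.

0.721 km⁻¹

Beer–Lambert: T = exp(−βL) ⇒ β = −ln(T)/L = −ln(0.0641)/3.81 = 2.7473/3.81 = 0.7211 km⁻¹.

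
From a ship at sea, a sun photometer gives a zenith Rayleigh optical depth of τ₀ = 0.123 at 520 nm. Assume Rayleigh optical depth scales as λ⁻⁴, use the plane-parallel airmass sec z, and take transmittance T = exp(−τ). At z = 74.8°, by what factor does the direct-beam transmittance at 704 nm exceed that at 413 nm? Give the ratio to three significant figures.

2.83

Airmass: sec 74.8° = 3.8140.
τ(704 nm) = 0.123 × (520/704)⁴ × 3.8140 = 0.123 × 0.2977 × 3.8140 = 0.1396.
τ(413 nm) = 0.123 × (520/413)⁴ × 3.8140 = 0.123 × 2.5131 × 3.8140 = 1.1790.
T(704)/T(413) = exp(τ_B − τ_A) = exp(1.0393) = 2.8273.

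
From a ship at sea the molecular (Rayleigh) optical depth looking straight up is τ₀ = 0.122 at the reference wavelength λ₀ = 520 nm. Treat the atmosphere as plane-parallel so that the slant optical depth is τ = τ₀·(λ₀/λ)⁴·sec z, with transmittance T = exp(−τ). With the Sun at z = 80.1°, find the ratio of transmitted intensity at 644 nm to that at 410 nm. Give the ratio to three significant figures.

Airmass: sec 80.1° = 5.8164.
τ(644 nm) = 0.122 × (520/644)⁴ × 5.8164 = 0.122 × 0.4251 × 5.8164 = 0.3016.
τ(410 nm) = 0.122 × (520/410)⁴ × 5.8164 = 0.122 × 2.5875 × 5.8164 = 1.8361.
T(644)/T(410) = exp(τ_B − τ_A) = exp(1.5344) = 4.6387.

4.64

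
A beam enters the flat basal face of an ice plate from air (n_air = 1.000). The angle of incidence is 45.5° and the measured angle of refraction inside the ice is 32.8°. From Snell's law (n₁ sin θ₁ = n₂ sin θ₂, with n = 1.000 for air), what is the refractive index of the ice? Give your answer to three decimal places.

n = sin θ_i / sin θ_r = sin 45.5° / sin 32.8° = 0.7133 / 0.5417 = 1.3167.

1.317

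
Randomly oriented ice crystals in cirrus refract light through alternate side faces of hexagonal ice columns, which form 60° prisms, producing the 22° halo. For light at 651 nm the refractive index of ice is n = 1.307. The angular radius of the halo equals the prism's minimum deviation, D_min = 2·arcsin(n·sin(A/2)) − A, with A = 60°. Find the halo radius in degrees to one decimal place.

21.6°

n·sin(A/2) = 1.307 × sin 30° = 1.307 × 0.5000 = 0.6535.
D_min = 2·arcsin(0.6535) − 60° = 2 × 40.806° − 60° = 21.612°.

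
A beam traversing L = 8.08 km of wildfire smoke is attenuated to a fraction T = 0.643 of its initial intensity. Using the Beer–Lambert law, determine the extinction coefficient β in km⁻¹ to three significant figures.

0.0547 km⁻¹

Beer–Lambert: T = exp(−βL) ⇒ β = −ln(T)/L = −ln(0.643)/8.08 = 0.4416/8.08 = 0.05465 km⁻¹.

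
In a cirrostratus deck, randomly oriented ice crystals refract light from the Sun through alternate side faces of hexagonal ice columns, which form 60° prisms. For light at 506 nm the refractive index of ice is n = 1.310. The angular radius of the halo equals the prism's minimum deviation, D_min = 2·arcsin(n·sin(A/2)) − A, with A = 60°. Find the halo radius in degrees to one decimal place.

21.8°

n·sin(A/2) = 1.310 × sin 30° = 1.310 × 0.5000 = 0.6550.
D_min = 2·arcsin(0.6550) − 60° = 2 × 40.920° − 60° = 21.839°.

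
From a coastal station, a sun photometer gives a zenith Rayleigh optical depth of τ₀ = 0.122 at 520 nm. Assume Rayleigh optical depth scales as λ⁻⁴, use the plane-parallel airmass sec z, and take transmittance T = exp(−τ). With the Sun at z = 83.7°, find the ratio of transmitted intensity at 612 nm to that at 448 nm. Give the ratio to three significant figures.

Airmass: sec 83.7° = 9.1129.
τ(612 nm) = 0.122 × (520/612)⁴ × 9.1129 = 0.122 × 0.5212 × 9.1129 = 0.5795.
τ(448 nm) = 0.122 × (520/448)⁴ × 9.1129 = 0.122 × 1.8151 × 9.1129 = 2.0180.
T(612)/T(448) = exp(τ_B − τ_A) = exp(1.4385) = 4.2145.

4.21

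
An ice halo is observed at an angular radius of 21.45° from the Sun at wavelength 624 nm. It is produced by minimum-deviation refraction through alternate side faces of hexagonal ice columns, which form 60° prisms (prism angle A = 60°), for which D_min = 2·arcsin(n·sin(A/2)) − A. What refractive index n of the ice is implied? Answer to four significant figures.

Rearranging: n = sin((D_min + A)/2) / sin(A/2).
(D_min + A)/2 = (21.45° + 60°)/2 = 40.725°.
n = sin 40.725° / sin 30° = 0.6524 / 0.5000 = 1.3049.

1.305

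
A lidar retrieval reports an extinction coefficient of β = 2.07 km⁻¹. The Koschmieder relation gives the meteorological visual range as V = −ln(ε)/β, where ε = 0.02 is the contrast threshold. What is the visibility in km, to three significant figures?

1.89 km

V = −ln(0.02) / 2.07 = 3.912 / 2.07 = 1.8899 km.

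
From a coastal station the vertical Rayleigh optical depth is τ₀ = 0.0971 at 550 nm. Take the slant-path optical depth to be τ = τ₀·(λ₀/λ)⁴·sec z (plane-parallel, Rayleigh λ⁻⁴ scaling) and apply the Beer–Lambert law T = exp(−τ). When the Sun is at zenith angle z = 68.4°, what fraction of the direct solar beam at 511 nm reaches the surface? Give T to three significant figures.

sec 68.4° = 2.7165.
τ = 0.0971 × (550/511)⁴ × 2.7165 = 0.0971 × 1.3420 × 2.7165 = 0.3540.
T = exp(−0.3540) = 0.7019.

0.702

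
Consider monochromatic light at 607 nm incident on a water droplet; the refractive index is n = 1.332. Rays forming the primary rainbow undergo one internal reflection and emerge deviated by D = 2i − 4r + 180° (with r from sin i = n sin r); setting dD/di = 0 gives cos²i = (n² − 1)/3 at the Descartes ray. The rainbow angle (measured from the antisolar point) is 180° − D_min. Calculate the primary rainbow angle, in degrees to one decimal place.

cos²i = (1.77422 − 1)/3 = 0.25807; i = arccos(0.50801) = 59.469°.
sin r = sin 59.469°/1.332 = 0.64666; r = 40.290°.
D_min = 2·59.469° − 4·40.290° + 180° = 137.776°.
Rainbow angle = 180° − D_min = 42.224°.

42.2°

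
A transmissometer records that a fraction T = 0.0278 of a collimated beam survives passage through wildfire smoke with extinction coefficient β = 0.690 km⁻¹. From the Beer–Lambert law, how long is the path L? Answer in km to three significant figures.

5.19 km

Beer–Lambert: T = exp(−βL) ⇒ L = −ln(T)/β = −ln(0.0278)/0.690 = 3.5827/0.690 = 5.192 km.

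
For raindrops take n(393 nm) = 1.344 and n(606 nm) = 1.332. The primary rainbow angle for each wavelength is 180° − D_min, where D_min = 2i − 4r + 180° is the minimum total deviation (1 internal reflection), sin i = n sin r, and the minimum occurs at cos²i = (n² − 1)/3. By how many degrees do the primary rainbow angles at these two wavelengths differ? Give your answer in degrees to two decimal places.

At 393 nm (n = 1.344): cos²i = 0.26878 → i = 58.772°, r = 39.512°, D_min = 139.495°, rainbow angle = 40.505°.
At 606 nm (n = 1.332): cos²i = 0.25807 → i = 59.469°, r = 40.290°, D_min = 137.776°, rainbow angle = 42.224°.
Angular width = |40.505° − 42.224°| = 1.719°.

1.72°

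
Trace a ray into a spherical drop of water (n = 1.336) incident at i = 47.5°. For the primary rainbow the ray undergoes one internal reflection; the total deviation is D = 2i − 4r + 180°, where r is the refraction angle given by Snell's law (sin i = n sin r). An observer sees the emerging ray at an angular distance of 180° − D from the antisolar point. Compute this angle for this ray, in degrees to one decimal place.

sin r = sin 47.5° / 1.336 = 0.7373/1.336 = 0.5519; r = 33.49°.
D = 2·47.5° − 4·33.49° + 180° = 95.00° − 133.98° + 180° = 141.02°.
Angle from antisolar point = 180° − D = 38.98°.

39.0°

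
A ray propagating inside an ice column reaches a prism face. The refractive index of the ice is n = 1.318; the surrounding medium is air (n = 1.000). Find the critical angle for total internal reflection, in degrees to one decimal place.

sin θ_c = n_air / n = 1.000 / 1.318 = 0.7587.
θ_c = arcsin(0.7587) = 49.35°.

49.4°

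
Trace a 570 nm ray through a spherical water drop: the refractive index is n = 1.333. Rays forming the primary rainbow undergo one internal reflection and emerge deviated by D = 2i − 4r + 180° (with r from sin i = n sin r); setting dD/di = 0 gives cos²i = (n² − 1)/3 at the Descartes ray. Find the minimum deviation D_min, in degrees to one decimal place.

cos²i = (1.77689 − 1)/3 = 0.25896; i = arccos(0.50888) = 59.410°.
sin r = sin 59.410°/1.333 = 0.64579; r = 40.225°.
D_min = 2·59.410° − 4·40.225° + 180° = 137.922°.

137.9°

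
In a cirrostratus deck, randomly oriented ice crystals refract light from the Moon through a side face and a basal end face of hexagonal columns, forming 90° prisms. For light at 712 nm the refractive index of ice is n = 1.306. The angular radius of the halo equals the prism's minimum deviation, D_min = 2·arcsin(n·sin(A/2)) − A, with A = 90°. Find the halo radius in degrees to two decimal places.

44.88°

n·sin(A/2) = 1.306 × sin 45° = 1.306 × 0.7071 = 0.9235.
D_min = 2·arcsin(0.9235) − 90° = 2 × 67.440° − 90° = 44.881°.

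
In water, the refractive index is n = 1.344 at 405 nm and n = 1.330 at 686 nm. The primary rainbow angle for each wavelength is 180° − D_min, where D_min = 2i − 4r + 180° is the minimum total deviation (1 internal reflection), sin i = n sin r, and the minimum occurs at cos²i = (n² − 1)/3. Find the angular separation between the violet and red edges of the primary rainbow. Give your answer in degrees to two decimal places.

2.01°

At 405 nm (n = 1.344): cos²i = 0.26878 → i = 58.772°, r = 39.512°, D_min = 139.495°, rainbow angle = 40.505°.
At 686 nm (n = 1.330): cos²i = 0.25630 → i = 59.585°, r = 40.422°, D_min = 137.484°, rainbow angle = 42.516°.
Angular width = |40.505° − 42.516°| = 2.011°.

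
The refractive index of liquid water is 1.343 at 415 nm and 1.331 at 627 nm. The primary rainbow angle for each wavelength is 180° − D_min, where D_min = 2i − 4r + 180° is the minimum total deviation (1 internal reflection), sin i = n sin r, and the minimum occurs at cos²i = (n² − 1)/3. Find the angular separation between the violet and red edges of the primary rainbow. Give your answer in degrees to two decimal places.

1.72°

At 415 nm (n = 1.343): cos²i = 0.26788 → i = 58.830°, r = 39.577°, D_min = 139.354°, rainbow angle = 40.646°.
At 627 nm (n = 1.331): cos²i = 0.25719 → i = 59.527°, r = 40.356°, D_min = 137.630°, rainbow angle = 42.370°.
Angular width = |40.646° − 42.370°| = 1.724°.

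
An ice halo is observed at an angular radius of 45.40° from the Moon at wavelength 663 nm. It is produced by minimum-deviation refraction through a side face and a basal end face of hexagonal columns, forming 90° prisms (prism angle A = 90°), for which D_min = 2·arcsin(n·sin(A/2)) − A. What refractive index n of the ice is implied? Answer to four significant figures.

Rearranging: n = sin((D_min + A)/2) / sin(A/2).
(D_min + A)/2 = (45.40° + 90°)/2 = 67.700°.
n = sin 67.700° / sin 45° = 0.9252 / 0.7071 = 1.3084.

1.308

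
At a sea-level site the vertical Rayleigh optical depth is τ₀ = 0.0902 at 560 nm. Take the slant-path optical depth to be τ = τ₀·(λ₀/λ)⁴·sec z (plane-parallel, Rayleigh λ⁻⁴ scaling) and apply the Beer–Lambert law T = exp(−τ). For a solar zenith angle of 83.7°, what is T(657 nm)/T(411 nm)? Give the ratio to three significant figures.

11.0

Airmass: sec 83.7° = 9.1129.
τ(657 nm) = 0.0902 × (560/657)⁴ × 9.1129 = 0.0902 × 0.5278 × 9.1129 = 0.4339.
τ(411 nm) = 0.0902 × (560/411)⁴ × 9.1129 = 0.0902 × 3.4466 × 9.1129 = 2.8330.
T(657)/T(411) = exp(τ_B − τ_A) = exp(2.3992) = 11.0138.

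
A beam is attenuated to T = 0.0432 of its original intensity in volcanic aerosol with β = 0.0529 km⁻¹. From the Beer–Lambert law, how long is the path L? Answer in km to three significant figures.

59.4 km

Beer–Lambert: T = exp(−βL) ⇒ L = −ln(T)/β = −ln(0.0432)/0.0529 = 3.1419/0.0529 = 59.39 km.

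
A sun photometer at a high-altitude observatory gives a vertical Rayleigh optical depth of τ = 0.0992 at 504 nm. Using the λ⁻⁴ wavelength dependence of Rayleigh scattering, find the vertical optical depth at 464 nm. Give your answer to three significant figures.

τ(464 nm) = τ(504 nm) × (504/464)⁴ = 0.0992 × (1.0862)⁴ = 0.0992 × 1.3920 = 0.1381.

0.138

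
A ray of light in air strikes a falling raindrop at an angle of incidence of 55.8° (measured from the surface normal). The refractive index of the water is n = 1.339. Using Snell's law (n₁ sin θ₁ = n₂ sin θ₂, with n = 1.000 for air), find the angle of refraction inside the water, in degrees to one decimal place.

Snell: sin θ_r = sin θ_i / n = sin 55.8° / 1.339 = 0.8271 / 1.339 = 0.6177.
θ_r = arcsin(0.6177) = 38.15°.

38.1°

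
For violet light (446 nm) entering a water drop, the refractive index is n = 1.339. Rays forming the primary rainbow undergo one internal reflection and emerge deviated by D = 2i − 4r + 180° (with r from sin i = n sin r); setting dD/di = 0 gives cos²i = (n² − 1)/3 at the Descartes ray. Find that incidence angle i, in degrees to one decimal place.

cos²i = (1.339² − 1)/3 = (1.79292 − 1)/3 = 0.26431.
cos i = 0.51411, so i = 59.062°.

59.1°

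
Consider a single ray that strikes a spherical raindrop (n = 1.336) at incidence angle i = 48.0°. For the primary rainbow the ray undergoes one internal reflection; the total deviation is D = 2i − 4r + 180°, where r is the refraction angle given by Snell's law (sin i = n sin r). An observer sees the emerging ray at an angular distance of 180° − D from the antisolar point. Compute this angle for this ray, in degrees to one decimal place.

39.2°

sin r = sin 48.0° / 1.336 = 0.7431/1.336 = 0.5562; r = 33.80°.
D = 2·48.0° − 4·33.80° + 180° = 96.00° − 135.19° + 180° = 140.81°.
Angle from antisolar point = 180° − D = 39.19°.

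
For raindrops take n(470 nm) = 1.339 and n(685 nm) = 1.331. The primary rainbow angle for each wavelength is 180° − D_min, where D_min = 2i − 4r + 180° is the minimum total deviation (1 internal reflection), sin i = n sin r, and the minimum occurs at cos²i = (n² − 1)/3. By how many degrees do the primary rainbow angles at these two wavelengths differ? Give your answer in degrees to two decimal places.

At 470 nm (n = 1.339): cos²i = 0.26431 → i = 59.062°, r = 39.834°, D_min = 138.786°, rainbow angle = 41.214°.
At 685 nm (n = 1.331): cos²i = 0.25719 → i = 59.527°, r = 40.356°, D_min = 137.630°, rainbow angle = 42.370°.
Angular width = |41.214° − 42.370°| = 1.156°.

1.16°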